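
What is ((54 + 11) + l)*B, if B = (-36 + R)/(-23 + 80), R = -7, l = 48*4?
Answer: -11051/57 ≈ -193.88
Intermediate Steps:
l = 192
B = -43/57 (B = (-36 - 7)/(-23 + 80) = -43/57 ≈ -0.75439)
((54 + 11) + l)*B = ((54 + 11) + 192)*(-43/57) = (65 + 192)*(-43/57) = 257*(-43/57) = -11051/57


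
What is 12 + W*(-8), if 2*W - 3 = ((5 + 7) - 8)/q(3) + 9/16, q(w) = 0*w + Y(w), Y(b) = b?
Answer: -91/12 ≈ -7.5833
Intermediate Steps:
q(w) = w (q(w) = 0*w + w = 0 + w = w)
W = 235/96 (W = 3/2 + (((5 + 7) - 8)/3 + 9/16)/2 = 3/2 + ((12 - 8)*(⅓) + 9*(1/16))/2 = 3/2 + (4*(⅓) + 9/16)/2 = 3/2 + (4/3 + 9/16)/2 = 3/2 + (½)*(91/48) = 3/2 + 91/96 = 235/96 ≈ 2.4479)
12 + W*(-8) = 12 + (235/96)*(-8) = 12 - 235/12 = -91/12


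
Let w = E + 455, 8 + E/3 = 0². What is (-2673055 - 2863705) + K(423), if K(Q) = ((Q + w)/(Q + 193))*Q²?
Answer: -232702771/44 ≈ -5.2887e+6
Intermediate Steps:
E = -24 (E = -24 + 3*0² = -24 + 3*0 = -24 + 0 = -24)
w = 431 (w = -24 + 455 = 431)
K(Q) = Q²*(431 + Q)/(193 + Q) (K(Q) = ((Q + 431)/(Q + 193))*Q² = ((431 + Q)/(193 + Q))*Q² = Q²*(431 + Q)/(193 + Q))
(-2673055 - 2863705) + K(423) = (-2673055 - 2863705) + 423²*(431 + 423)/(193 + 423) = -5536760 + 178929*854/616 = -5536760 + 178929*(1/616)*854 = -5536760 + 10914669/44 = -232702771/44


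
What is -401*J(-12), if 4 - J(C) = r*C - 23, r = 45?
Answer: -227367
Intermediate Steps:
J(C) = 27 - 45*C (J(C) = 4 - (45*C - 23) = 4 - (-23 + 45*C) = 4 + (23 - 45*C) = 27 - 45*C)
-401*J(-12) = -401*(27 - 45*(-12)) = -401*(27 + 540) = -401*567 = -227367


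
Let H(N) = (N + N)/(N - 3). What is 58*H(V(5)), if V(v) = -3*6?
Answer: 696/7 ≈ 99.429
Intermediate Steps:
V(v) = -18
H(N) = 2*N/(-3 + N) (H(N) = (2*N)/(-3 + N) = 2*N/(-3 + N))
58*H(V(5)) = 58*(2*(-18)/(-3 - 18)) = 58*(2*(-18)/(-21)) = 58*(2*(-18)*(-1/21)) = 58*(12/7) = 696/7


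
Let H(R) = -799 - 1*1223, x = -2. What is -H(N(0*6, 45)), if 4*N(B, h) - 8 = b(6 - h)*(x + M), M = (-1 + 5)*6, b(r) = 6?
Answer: 2022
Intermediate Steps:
M = 24 (M = 4*6 = 24)
N(B, h) = 35 (N(B, h) = 2 + (6*(-2 + 24))/4 = 2 + (6*22)/4 = 2 + (¼)*132 = 2 + 33 = 35)
H(R) = -2022 (H(R) = -799 - 1223 = -2022)
-H(N(0*6, 45)) = -1*(-2022) = 2022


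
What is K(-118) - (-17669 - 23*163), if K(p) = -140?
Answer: 21278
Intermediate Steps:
K(-118) - (-17669 - 23*163) = -140 - (-17669 - 23*163) = -140 - (-17669 - 3749) = -140 - 1*(-21418) = -140 + 21418 = 21278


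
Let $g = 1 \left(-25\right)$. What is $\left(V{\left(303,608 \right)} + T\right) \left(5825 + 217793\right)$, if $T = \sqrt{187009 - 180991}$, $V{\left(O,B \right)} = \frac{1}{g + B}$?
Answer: $\frac{223618}{583} + 223618 \sqrt{6018} \approx 1.7348 \cdot 10^{7}$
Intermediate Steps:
$g = -25$
$V{\left(O,B \right)} = \frac{1}{-25 + B}$
$T = \sqrt{6018} \approx 77.576$
$\left(V{\left(303,608 \right)} + T\right) \left(5825 + 217793\right) = \left(\frac{1}{-25 + 608} + \sqrt{6018}\right) \left(5825 + 217793\right) = \left(\frac{1}{583} + \sqrt{6018}\right) 223618 = \frac{223618}{583} + 223618 \sqrt{6018}$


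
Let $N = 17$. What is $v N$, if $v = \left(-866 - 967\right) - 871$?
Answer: $-45968$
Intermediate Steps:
$v = -2704$ ($v = -1833 - 871 = -2704$)
$v N = \left(-2704\right) 17 = -45968$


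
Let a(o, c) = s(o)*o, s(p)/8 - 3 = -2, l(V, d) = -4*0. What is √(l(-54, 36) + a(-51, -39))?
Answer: 2*I*√102 ≈ 20.199*I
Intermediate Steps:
l(V, d) = 0
s(p) = 8 (s(p) = 24 + 8*(-2) = 24 - 16 = 8)
a(o, c) = 8*o
√(l(-54, 36) + a(-51, -39)) = √(0 + 8*(-51)) = √(0 - 408) = √(-408) = 2*I*√102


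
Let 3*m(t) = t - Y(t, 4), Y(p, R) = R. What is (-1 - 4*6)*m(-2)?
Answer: 50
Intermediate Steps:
m(t) = -4/3 + t/3 (m(t) = (t - 1*4)/3 = (t - 4)/3 = (-4 + t)/3 = -4/3 + t/3)
(-1 - 4*6)*m(-2) = (-1 - 4*6)*(-4/3 + (⅓)*(-2)) = (-1 - 24)*(-4/3 - ⅔) = -25*(-2) = 50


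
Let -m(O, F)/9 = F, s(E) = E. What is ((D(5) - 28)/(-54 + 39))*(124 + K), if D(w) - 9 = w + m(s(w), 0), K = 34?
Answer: 2212/15 ≈ 147.47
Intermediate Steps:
m(O, F) = -9*F
D(w) = 9 + w (D(w) = 9 + (w - 9*0) = 9 + (w + 0) = 9 + w)
((D(5) - 28)/(-54 + 39))*(124 + K) = (((9 + 5) - 28)/(-54 + 39))*(124 + 34) = ((14 - 28)/(-15))*158 = -14*(-1/15)*158 = (14/15)*158 = 2212/15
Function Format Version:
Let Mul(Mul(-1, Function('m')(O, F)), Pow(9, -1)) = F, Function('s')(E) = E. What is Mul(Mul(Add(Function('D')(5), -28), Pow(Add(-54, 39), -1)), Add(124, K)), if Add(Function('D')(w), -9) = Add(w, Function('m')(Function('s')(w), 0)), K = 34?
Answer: Rational(2212, 15) ≈ 147.47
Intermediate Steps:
Function('m')(O, F) = Mul(-9, F)
Function('D')(w) = Add(9, w) (Function('D')(w) = Add(9, Add(w, Mul(-9, 0))) = Add(9, Add(w, 0)) = Add(9, w))
Mul(Mul(Add(Function('D')(5), -28), Pow(Add(-54, 39), -1)), Add(124, K)) = Mul(Mul(Add(Add(9, 5), -28), Pow(Add(-54, 39), -1)), Add(124, 34)) = Mul(Mul(Add(14, -28), Pow(-15, -1)), 158) = Mul(Mul(-14, Rational(-1, 15)), 158) = Mul(Rational(14, 15), 158) = Rational(2212, 15)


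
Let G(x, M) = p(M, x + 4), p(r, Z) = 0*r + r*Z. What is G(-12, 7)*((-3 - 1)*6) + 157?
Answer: 1501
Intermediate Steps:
p(r, Z) = Z*r (p(r, Z) = 0 + Z*r = Z*r)
G(x, M) = M*(4 + x) (G(x, M) = (x + 4)*M = (4 + x)*M = M*(4 + x))
G(-12, 7)*((-3 - 1)*6) + 157 = (7*(4 - 12))*((-3 - 1)*6) + 157 = (7*(-8))*(-4*6) + 157 = -56*(-24) + 157 = 1344 + 157 = 1501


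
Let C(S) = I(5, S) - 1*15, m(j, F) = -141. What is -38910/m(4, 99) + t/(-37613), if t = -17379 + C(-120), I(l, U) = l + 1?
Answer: 488657846/1767811 ≈ 276.42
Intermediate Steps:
I(l, U) = 1 + l
C(S) = -9 (C(S) = (1 + 5) - 1*15 = 6 - 15 = -9)
t = -17388 (t = -17379 - 9 = -17388)
-38910/m(4, 99) + t/(-37613) = -38910/(-141) - 17388/(-37613) = -38910*(-1/141) - 17388*(-1/37613) = 12970/47 + 17388/37613 = 488657846/1767811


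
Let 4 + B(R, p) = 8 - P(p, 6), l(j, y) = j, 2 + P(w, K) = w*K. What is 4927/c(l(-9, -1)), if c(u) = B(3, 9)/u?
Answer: 14781/16 ≈ 923.81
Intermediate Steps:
P(w, K) = -2 + K*w (P(w, K) = -2 + w*K = -2 + K*w)
B(R, p) = 6 - 6*p (B(R, p) = -4 + (8 - (-2 + 6*p)) = -4 + (8 + (2 - 6*p)) = -4 + (10 - 6*p) = 6 - 6*p)
c(u) = -48/u (c(u) = (6 - 6*9)/u = (6 - 54)/u = -48/u)
4927/c(l(-9, -1)) = 4927/((-48/(-9))) = 4927/((-48*(-⅑))) = 4927/(16/3) = 4927*(3/16) = 14781/16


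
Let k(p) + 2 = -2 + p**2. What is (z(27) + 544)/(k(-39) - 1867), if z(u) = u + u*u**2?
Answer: -10127/175 ≈ -57.869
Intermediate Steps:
k(p) = -4 + p**2 (k(p) = -2 + (-2 + p**2) = -4 + p**2)
z(u) = u + u**3
(z(27) + 544)/(k(-39) - 1867) = ((27 + 27**3) + 544)/((-4 + (-39)**2) - 1867) = ((27 + 19683) + 544)/((-4 + 1521) - 1867) = (19710 + 544)/(1517 - 1867) = 20254/(-350) = 20254*(-1/350) = -10127/175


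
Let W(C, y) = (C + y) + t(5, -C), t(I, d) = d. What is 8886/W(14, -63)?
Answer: -2962/21 ≈ -141.05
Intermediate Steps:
W(C, y) = y (W(C, y) = (C + y) - C = y)
8886/W(14, -63) = 8886/(-63) = 8886*(-1/63) = -2962/21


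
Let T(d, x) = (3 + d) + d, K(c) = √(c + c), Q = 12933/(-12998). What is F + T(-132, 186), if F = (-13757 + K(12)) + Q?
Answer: -182218897/12998 + 2*√6 ≈ -14014.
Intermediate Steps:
Q = -12933/12998 (Q = 12933*(-1/12998) = -12933/12998 ≈ -0.99500)
K(c) = √2*√c (K(c) = √(2*c) = √2*√c)
T(d, x) = 3 + 2*d
F = -178826419/12998 + 2*√6 (F = (-13757 + √2*√12) - 12933/12998 = (-13757 + √2*(2*√3)) - 12933/12998 = (-13757 + 2*√6) - 12933/12998 = -178826419/12998 + 2*√6 ≈ -13753.)
F + T(-132, 186) = (-178826419/12998 + 2*√6) + (3 + 2*(-132)) = (-178826419/12998 + 2*√6) + (3 - 264) = (-178826419/12998 + 2*√6) - 261 = -182218897/12998 + 2*√6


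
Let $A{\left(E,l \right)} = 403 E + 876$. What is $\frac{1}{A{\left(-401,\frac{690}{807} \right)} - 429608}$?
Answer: $- \frac{1}{590335} \approx -1.694 \cdot 10^{-6}$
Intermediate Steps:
$A{\left(E,l \right)} = 876 + 403 E$
$\frac{1}{A{\left(-401,\frac{690}{807} \right)} - 429608} = \frac{1}{\left(876 + 403 \left(-401\right)\right) - 429608} = \frac{1}{\left(876 - 161603\right) - 429608} = \frac{1}{-160727 - 429608} = \frac{1}{-590335} = - \frac{1}{590335}$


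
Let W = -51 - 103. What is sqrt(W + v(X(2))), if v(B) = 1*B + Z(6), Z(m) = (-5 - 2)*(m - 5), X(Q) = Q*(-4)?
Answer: 13*I ≈ 13.0*I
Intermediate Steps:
X(Q) = -4*Q
Z(m) = 35 - 7*m (Z(m) = -7*(-5 + m) = 35 - 7*m)
v(B) = -7 + B (v(B) = 1*B + (35 - 7*6) = B + (35 - 42) = B - 7 = -7 + B)
W = -154
sqrt(W + v(X(2))) = sqrt(-154 + (-7 - 4*2)) = sqrt(-154 + (-7 - 8)) = sqrt(-154 - 15) = sqrt(-169) = 13*I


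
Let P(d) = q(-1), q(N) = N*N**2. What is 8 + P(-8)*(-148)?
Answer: 156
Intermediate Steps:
q(N) = N**3
P(d) = -1 (P(d) = (-1)**3 = -1)
8 + P(-8)*(-148) = 8 - 1*(-148) = 8 + 148 = 156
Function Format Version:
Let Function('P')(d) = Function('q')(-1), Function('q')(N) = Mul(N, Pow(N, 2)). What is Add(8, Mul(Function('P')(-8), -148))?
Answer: 156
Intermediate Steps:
Function('q')(N) = Pow(N, 3)
Function('P')(d) = -1 (Function('P')(d) = Pow(-1, 3) = -1)
Add(8, Mul(Function('P')(-8), -148)) = Add(8, Mul(-1, -148)) = Add(8, 148) = 156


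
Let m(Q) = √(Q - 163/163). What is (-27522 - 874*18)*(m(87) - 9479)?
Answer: 410004666 - 43254*√86 ≈ 4.0960e+8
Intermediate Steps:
m(Q) = √(-1 + Q) (m(Q) = √(Q - 163*1/163) = √(Q - 1) = √(-1 + Q))
(-27522 - 874*18)*(m(87) - 9479) = (-27522 - 874*18)*(√(-1 + 87) - 9479) = (-27522 - 15732)*(√86 - 9479) = -43254*(-9479 + √86) = 410004666 - 43254*√86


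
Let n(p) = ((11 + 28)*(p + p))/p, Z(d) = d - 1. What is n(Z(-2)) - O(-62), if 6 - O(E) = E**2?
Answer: 3916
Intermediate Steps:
Z(d) = -1 + d
n(p) = 78 (n(p) = (39*(2*p))/p = (78*p)/p = 78)
O(E) = 6 - E**2
n(Z(-2)) - O(-62) = 78 - (6 - 1*(-62)**2) = 78 - (6 - 1*3844) = 78 - (6 - 3844) = 78 - 1*(-3838) = 78 + 3838 = 3916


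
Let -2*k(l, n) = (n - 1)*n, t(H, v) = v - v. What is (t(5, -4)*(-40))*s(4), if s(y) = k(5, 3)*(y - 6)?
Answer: 0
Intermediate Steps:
t(H, v) = 0
k(l, n) = -n*(-1 + n)/2 (k(l, n) = -(n - 1)*n/2 = -(-1 + n)*n/2 = -n*(-1 + n)/2)
s(y) = 18 - 3*y (s(y) = ((½)*3*(1 - 1*3))*(y - 6) = ((½)*3*(1 - 3))*(-6 + y) = ((½)*3*(-2))*(-6 + y) = -3*(-6 + y) = 18 - 3*y)
(t(5, -4)*(-40))*s(4) = (0*(-40))*(18 - 3*4) = 0*(18 - 12) = 0*6 = 0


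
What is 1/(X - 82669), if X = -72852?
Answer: -1/155521 ≈ -6.4300e-6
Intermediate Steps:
1/(X - 82669) = 1/(-72852 - 82669) = 1/(-155521) = -1/155521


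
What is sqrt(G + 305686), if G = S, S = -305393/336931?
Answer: sqrt(34702135659886163)/336931 ≈ 552.89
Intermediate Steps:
S = -305393/336931 (S = -305393*1/336931 = -305393/336931 ≈ -0.90640)
G = -305393/336931 ≈ -0.90640
sqrt(G + 305686) = sqrt(-305393/336931 + 305686) = sqrt(102994784273/336931) = sqrt(34702135659886163)/336931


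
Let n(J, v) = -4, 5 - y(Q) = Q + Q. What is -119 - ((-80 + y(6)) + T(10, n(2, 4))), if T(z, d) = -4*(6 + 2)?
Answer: 0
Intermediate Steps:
y(Q) = 5 - 2*Q (y(Q) = 5 - (Q + Q) = 5 - 2*Q)
T(z, d) = -32 (T(z, d) = -4*8 = -32)
-119 - ((-80 + y(6)) + T(10, n(2, 4))) = -119 - ((-80 + (5 - 2*6)) - 32) = -119 - ((-80 + (5 - 12)) - 32) = -119 - ((-80 - 7) - 32) = -119 - (-87 - 32) = -119 - 1*(-119) = -119 + 119 = 0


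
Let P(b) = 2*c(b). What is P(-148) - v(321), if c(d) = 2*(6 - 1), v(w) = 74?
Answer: -54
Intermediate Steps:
c(d) = 10 (c(d) = 2*5 = 10)
P(b) = 20 (P(b) = 2*10 = 20)
P(-148) - v(321) = 20 - 1*74 = 20 - 74 = -54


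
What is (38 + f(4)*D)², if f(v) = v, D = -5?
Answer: 324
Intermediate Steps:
(38 + f(4)*D)² = (38 + 4*(-5))² = (38 - 20)² = 18² = 324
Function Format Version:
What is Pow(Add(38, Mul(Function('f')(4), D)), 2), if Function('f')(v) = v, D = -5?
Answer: 324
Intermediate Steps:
Pow(Add(38, Mul(Function('f')(4), D)), 2) = Pow(Add(38, Mul(4, -5)), 2) = Pow(Add(38, -20), 2) = Pow(18, 2) = 324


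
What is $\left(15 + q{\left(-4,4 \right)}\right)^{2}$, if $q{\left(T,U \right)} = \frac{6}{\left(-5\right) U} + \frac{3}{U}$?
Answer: $\frac{95481}{400} \approx 238.7$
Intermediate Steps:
$q{\left(T,U \right)} = \frac{9}{5 U}$ ($q{\left(T,U \right)} = 6 \left(- \frac{1}{5 U}\right) + \frac{3}{U} = - \frac{6}{5 U} + \frac{3}{U} = \frac{9}{5 U}$)
$\left(15 + q{\left(-4,4 \right)}\right)^{2} = \left(15 + \frac{9}{5 \cdot 4}\right)^{2} = \left(15 + \frac{9}{5} \cdot \frac{1}{4}\right)^{2} = \left(15 + \frac{9}{20}\right)^{2} = \left(\frac{309}{20}\right)^{2} = \frac{95481}{400}$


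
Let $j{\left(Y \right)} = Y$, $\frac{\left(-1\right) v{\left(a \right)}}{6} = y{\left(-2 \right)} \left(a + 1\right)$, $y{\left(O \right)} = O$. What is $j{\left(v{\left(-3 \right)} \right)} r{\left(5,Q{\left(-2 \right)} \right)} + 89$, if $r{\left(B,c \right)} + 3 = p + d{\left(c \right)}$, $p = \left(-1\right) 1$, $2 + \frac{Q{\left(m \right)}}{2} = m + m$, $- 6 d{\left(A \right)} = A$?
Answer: $137$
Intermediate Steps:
$d{\left(A \right)} = - \frac{A}{6}$
$Q{\left(m \right)} = -4 + 4 m$ ($Q{\left(m \right)} = -4 + 2 \left(m + m\right) = -4 + 2 \cdot 2 m = -4 + 4 m$)
$v{\left(a \right)} = 12 + 12 a$ ($v{\left(a \right)} = - 6 \left(- 2 \left(a + 1\right)\right) = - 6 \left(- 2 \left(1 + a\right)\right) = - 6 \left(-2 - 2 a\right) = 12 + 12 a$)
$p = -1$
$r{\left(B,c \right)} = -4 - \frac{c}{6}$ ($r{\left(B,c \right)} = -3 - \left(1 + \frac{c}{6}\right) = -4 - \frac{c}{6}$)
$j{\left(v{\left(-3 \right)} \right)} r{\left(5,Q{\left(-2 \right)} \right)} + 89 = \left(12 + 12 \left(-3\right)\right) \left(-4 - \frac{-4 + 4 \left(-2\right)}{6}\right) + 89 = \left(12 - 36\right) \left(-4 - \frac{-4 - 8}{6}\right) + 89 = - 24 \left(-4 - -2\right) + 89 = - 24 \left(-4 + 2\right) + 89 = \left(-24\right) \left(-2\right) + 89 = 48 + 89 = 137$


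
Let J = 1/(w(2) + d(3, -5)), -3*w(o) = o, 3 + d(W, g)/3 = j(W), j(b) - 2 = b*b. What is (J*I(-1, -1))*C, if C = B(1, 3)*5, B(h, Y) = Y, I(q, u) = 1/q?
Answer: -9/14 ≈ -0.64286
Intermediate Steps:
j(b) = 2 + b**2 (j(b) = 2 + b*b = 2 + b**2)
d(W, g) = -3 + 3*W**2 (d(W, g) = -9 + 3*(2 + W**2) = -9 + (6 + 3*W**2) = -3 + 3*W**2)
w(o) = -o/3
J = 3/70 (J = 1/(-1/3*2 + (-3 + 3*3**2)) = 1/(-2/3 + (-3 + 3*9)) = 1/(-2/3 + (-3 + 27)) = 1/(-2/3 + 24) = 1/(70/3) = 3/70 ≈ 0.042857)
C = 15 (C = 3*5 = 15)
(J*I(-1, -1))*C = ((3/70)/(-1))*15 = ((3/70)*(-1))*15 = -3/70*15 = -9/14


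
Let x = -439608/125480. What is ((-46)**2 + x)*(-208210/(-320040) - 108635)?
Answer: -115199864702808971/501982740 ≈ -2.2949e+8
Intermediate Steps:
x = -54951/15685 (x = -439608*1/125480 = -54951/15685 ≈ -3.5034)
((-46)**2 + x)*(-208210/(-320040) - 108635) = ((-46)**2 - 54951/15685)*(-208210/(-320040) - 108635) = (2116 - 54951/15685)*(-208210*(-1/320040) - 108635) = 33134509*(20821/32004 - 108635)/15685 = (33134509/15685)*(-3476733719/32004) = -115199864702808971/501982740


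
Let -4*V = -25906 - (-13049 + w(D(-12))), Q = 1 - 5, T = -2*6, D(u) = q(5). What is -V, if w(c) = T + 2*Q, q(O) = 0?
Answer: -12837/4 ≈ -3209.3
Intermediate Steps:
D(u) = 0
T = -12
Q = -4
w(c) = -20 (w(c) = -12 + 2*(-4) = -12 - 8 = -20)
V = 12837/4 (V = -(-25906 - (-13049 - 20))/4 = -(-25906 - 1*(-13069))/4 = -(-25906 + 13069)/4 = -¼*(-12837) = 12837/4 ≈ 3209.3)
-V = -1*12837/4 = -12837/4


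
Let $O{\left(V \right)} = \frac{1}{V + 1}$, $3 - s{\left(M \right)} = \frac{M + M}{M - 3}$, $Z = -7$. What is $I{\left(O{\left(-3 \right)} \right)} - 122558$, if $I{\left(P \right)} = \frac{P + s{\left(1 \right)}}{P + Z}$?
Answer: $- \frac{1838377}{15} \approx -1.2256 \cdot 10^{5}$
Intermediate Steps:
$s{\left(M \right)} = 3 - \frac{2 M}{-3 + M}$ ($s{\left(M \right)} = 3 - \frac{M + M}{M - 3} = 3 - \frac{2 M}{-3 + M}$)
$O{\left(V \right)} = \frac{1}{1 + V}$
$I{\left(P \right)} = \frac{4 + P}{-7 + P}$ ($I{\left(P \right)} = \frac{P + \frac{-9 + 1}{-3 + 1}}{P - 7} = \frac{P + \frac{1}{-2} \left(-8\right)}{-7 + P} = \frac{P - -4}{-7 + P} = \frac{P + 4}{-7 + P} = \frac{4 + P}{-7 + P}$)
$I{\left(O{\left(-3 \right)} \right)} - 122558 = \frac{4 + \frac{1}{1 - 3}}{-7 + \frac{1}{1 - 3}} - 122558 = \frac{4 + \frac{1}{-2}}{-7 + \frac{1}{-2}} - 122558 = \frac{4 - \frac{1}{2}}{-7 - \frac{1}{2}} - 122558 = \frac{1}{- \frac{15}{2}} \cdot \frac{7}{2} - 122558 = \left(- \frac{2}{15}\right) \frac{7}{2} - 122558 = - \frac{7}{15} - 122558 = - \frac{1838377}{15}$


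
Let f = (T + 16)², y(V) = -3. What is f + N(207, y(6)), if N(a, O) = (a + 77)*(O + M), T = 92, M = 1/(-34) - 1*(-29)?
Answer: 323674/17 ≈ 19040.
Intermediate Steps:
M = 985/34 (M = -1/34 + 29 = 985/34 ≈ 28.971)
f = 11664 (f = (92 + 16)² = 108² = 11664)
N(a, O) = (77 + a)*(985/34 + O) (N(a, O) = (a + 77)*(O + 985/34) = (77 + a)*(985/34 + O))
f + N(207, y(6)) = 11664 + (75845/34 + 77*(-3) + (985/34)*207 - 3*207) = 11664 + (75845/34 - 231 + 203895/34 - 621) = 11664 + 125386/17 = 323674/17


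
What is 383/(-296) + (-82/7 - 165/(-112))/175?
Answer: -980789/725200 ≈ -1.3524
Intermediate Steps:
383/(-296) + (-82/7 - 165/(-112))/175 = 383*(-1/296) + (-82*1/7 - 165*(-1/112))*(1/175) = -383/296 + (-82/7 + 165/112)*(1/175) = -383/296 - 1147/112*1/175 = -383/296 - 1147/19600 = -980789/725200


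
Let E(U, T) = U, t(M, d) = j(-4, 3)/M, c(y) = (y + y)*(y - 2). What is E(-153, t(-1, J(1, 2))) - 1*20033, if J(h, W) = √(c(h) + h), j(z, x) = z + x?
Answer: -20186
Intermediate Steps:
j(z, x) = x + z
c(y) = 2*y*(-2 + y) (c(y) = (2*y)*(-2 + y) = 2*y*(-2 + y))
J(h, W) = √(h + 2*h*(-2 + h)) (J(h, W) = √(2*h*(-2 + h) + h) = √(h + 2*h*(-2 + h)))
t(M, d) = -1/M (t(M, d) = (3 - 4)/M = -1/M)
E(-153, t(-1, J(1, 2))) - 1*20033 = -153 - 1*20033 = -153 - 20033 = -20186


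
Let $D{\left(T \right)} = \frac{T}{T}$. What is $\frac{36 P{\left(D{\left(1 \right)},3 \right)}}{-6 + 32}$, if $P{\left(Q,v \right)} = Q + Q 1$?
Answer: $\frac{36}{13} \approx 2.7692$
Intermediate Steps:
$D{\left(T \right)} = 1$
$P{\left(Q,v \right)} = 2 Q$ ($P{\left(Q,v \right)} = Q + Q = 2 Q$)
$\frac{36 P{\left(D{\left(1 \right)},3 \right)}}{-6 + 32} = \frac{36 \cdot 2 \cdot 1}{-6 + 32} = \frac{36 \cdot 2}{26} = 72 \cdot \frac{1}{26} = \frac{36}{13}$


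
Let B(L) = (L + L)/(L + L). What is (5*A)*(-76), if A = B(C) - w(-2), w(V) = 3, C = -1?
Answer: 760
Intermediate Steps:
B(L) = 1 (B(L) = (2*L)/((2*L)) = (2*L)*(1/(2*L)) = 1)
A = -2 (A = 1 - 1*3 = 1 - 3 = -2)
(5*A)*(-76) = (5*(-2))*(-76) = -10*(-76) = 760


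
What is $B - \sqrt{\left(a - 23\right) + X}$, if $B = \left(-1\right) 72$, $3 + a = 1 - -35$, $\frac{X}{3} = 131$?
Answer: $-72 - \sqrt{403} \approx -92.075$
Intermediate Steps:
$X = 393$ ($X = 3 \cdot 131 = 393$)
$a = 33$ ($a = -3 + \left(1 - -35\right) = -3 + \left(1 + 35\right) = -3 + 36 = 33$)
$B = -72$
$B - \sqrt{\left(a - 23\right) + X} = -72 - \sqrt{\left(33 - 23\right) + 393} = -72 - \sqrt{10 + 393} = -72 - \sqrt{403}$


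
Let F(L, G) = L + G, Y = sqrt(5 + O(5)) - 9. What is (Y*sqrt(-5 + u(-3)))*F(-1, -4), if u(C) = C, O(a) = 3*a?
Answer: I*sqrt(2)*(90 - 20*sqrt(5)) ≈ 64.034*I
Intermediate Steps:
Y = -9 + 2*sqrt(5) (Y = sqrt(5 + 3*5) - 9 = sqrt(5 + 15) - 9 = sqrt(20) - 9 = 2*sqrt(5) - 9 = -9 + 2*sqrt(5) ≈ -4.5279)
F(L, G) = G + L
(Y*sqrt(-5 + u(-3)))*F(-1, -4) = ((-9 + 2*sqrt(5))*sqrt(-5 - 3))*(-4 - 1) = ((-9 + 2*sqrt(5))*sqrt(-8))*(-5) = ((-9 + 2*sqrt(5))*(2*I*sqrt(2)))*(-5) = (2*I*sqrt(2)*(-9 + 2*sqrt(5)))*(-5) = -10*I*sqrt(2)*(-9 + 2*sqrt(5))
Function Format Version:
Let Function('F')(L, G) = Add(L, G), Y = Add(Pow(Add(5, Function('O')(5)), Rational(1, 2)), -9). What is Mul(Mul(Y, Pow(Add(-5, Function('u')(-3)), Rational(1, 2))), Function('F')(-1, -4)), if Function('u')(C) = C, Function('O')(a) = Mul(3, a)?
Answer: Mul(I, Pow(2, Rational(1, 2)), Add(90, Mul(-20, Pow(5, Rational(1, 2))))) ≈ Mul(64.034, I)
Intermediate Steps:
Y = Add(-9, Mul(2, Pow(5, Rational(1, 2)))) (Y = Add(Pow(Add(5, Mul(3, 5)), Rational(1, 2)), -9) = Add(Pow(Add(5, 15), Rational(1, 2)), -9) = Add(Pow(20, Rational(1, 2)), -9) = Add(Mul(2, Pow(5, Rational(1, 2))), -9) = Add(-9, Mul(2, Pow(5, Rational(1, 2)))) ≈ -4.5279)
Function('F')(L, G) = Add(G, L)
Mul(Mul(Y, Pow(Add(-5, Function('u')(-3)), Rational(1, 2))), Function('F')(-1, -4)) = Mul(Mul(Add(-9, Mul(2, Pow(5, Rational(1, 2)))), Pow(Add(-5, -3), Rational(1, 2))), Add(-4, -1)) = Mul(Mul(Add(-9, Mul(2, Pow(5, Rational(1, 2)))), Pow(-8, Rational(1, 2))), -5) = Mul(Mul(Add(-9, Mul(2, Pow(5, Rational(1, 2)))), Mul(2, I, Pow(2, Rational(1, 2)))), -5) = Mul(Mul(2, I, Pow(2, Rational(1, 2)), Add(-9, Mul(2, Pow(5, Rational(1, 2))))), -5) = Mul(-10, I, Pow(2, Rational(1, 2)), Add(-9, Mul(2, Pow(5, Rational(1, 2)))))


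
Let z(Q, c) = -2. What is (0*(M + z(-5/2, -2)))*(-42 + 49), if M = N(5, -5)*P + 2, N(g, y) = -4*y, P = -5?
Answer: 0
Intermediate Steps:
M = -98 (M = -4*(-5)*(-5) + 2 = 20*(-5) + 2 = -100 + 2 = -98)
(0*(M + z(-5/2, -2)))*(-42 + 49) = (0*(-98 - 2))*(-42 + 49) = (0*(-100))*7 = 0*7 = 0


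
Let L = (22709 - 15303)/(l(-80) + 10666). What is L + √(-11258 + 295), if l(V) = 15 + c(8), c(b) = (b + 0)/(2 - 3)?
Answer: 7406/10673 + I*√10963 ≈ 0.6939 + 104.7*I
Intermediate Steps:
c(b) = -b (c(b) = b/(-1) = b*(-1) = -b)
l(V) = 7 (l(V) = 15 - 1*8 = 15 - 8 = 7)
L = 7406/10673 (L = (22709 - 15303)/(7 + 10666) = 7406/10673 ≈ 0.69390)
L + √(-11258 + 295) = 7406/10673 + √(-11258 + 295) = 7406/10673 + √(-10963) = 7406/10673 + I*√10963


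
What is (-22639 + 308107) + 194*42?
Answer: 293616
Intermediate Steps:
(-22639 + 308107) + 194*42 = 285468 + 8148 = 293616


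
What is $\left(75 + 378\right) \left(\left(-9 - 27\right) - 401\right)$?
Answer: $-197961$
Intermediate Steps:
$\left(75 + 378\right) \left(\left(-9 - 27\right) - 401\right) = 453 \left(\left(-9 - 27\right) - 401\right) = 453 \left(-36 - 401\right) = 453 \left(-437\right) = -197961$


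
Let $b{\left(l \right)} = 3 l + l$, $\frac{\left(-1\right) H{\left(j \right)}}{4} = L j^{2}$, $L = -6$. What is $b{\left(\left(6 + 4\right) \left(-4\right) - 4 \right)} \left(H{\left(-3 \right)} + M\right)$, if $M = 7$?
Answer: $-39248$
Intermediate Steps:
$H{\left(j \right)} = 24 j^{2}$ ($H{\left(j \right)} = - 4 \left(- 6 j^{2}\right) = 24 j^{2}$)
$b{\left(l \right)} = 4 l$
$b{\left(\left(6 + 4\right) \left(-4\right) - 4 \right)} \left(H{\left(-3 \right)} + M\right) = 4 \left(\left(6 + 4\right) \left(-4\right) - 4\right) \left(24 \left(-3\right)^{2} + 7\right) = 4 \left(10 \left(-4\right) - 4\right) \left(24 \cdot 9 + 7\right) = 4 \left(-40 - 4\right) \left(216 + 7\right) = 4 \left(-44\right) 223 = \left(-176\right) 223 = -39248$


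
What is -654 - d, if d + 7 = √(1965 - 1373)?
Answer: -647 - 4*√37 ≈ -671.33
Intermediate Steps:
d = -7 + 4*√37 (d = -7 + √(1965 - 1373) = -7 + √592 = -7 + 4*√37 ≈ 17.331)
-654 - d = -654 - (-7 + 4*√37) = -654 + (7 - 4*√37) = -647 - 4*√37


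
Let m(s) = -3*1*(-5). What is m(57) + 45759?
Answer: 45774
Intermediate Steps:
m(s) = 15 (m(s) = -3*(-5) = 15)
m(57) + 45759 = 15 + 45759 = 45774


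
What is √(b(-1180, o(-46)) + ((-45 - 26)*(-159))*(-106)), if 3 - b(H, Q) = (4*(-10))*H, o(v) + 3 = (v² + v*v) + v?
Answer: I*√1243831 ≈ 1115.3*I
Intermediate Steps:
o(v) = -3 + v + 2*v² (o(v) = -3 + ((v² + v*v) + v) = -3 + ((v² + v²) + v) = -3 + (2*v² + v) = -3 + (v + 2*v²) = -3 + v + 2*v²)
b(H, Q) = 3 + 40*H (b(H, Q) = 3 - 4*(-10)*H = 3 - (-40)*H = 3 + 40*H)
√(b(-1180, o(-46)) + ((-45 - 26)*(-159))*(-106)) = √((3 + 40*(-1180)) + ((-45 - 26)*(-159))*(-106)) = √((3 - 47200) - 71*(-159)*(-106)) = √(-47197 + 11289*(-106)) = √(-47197 - 1196634) = √(-1243831) = I*√1243831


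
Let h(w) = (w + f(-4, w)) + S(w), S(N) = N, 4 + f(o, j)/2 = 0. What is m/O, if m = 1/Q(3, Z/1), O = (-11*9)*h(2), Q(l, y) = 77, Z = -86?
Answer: 1/30492 ≈ 3.2795e-5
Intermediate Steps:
f(o, j) = -8 (f(o, j) = -8 + 2*0 = -8 + 0 = -8)
h(w) = -8 + 2*w (h(w) = (w - 8) + w = (-8 + w) + w = -8 + 2*w)
O = 396 (O = (-11*9)*(-8 + 2*2) = -99*(-8 + 4) = -99*(-4) = 396)
m = 1/77 ≈ 0.012987
m/O = (1/77)/396 = (1/77)*(1/396) = 1/30492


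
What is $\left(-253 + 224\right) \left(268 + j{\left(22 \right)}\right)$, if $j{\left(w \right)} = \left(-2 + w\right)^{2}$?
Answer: $-19372$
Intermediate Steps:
$\left(-253 + 224\right) \left(268 + j{\left(22 \right)}\right) = \left(-253 + 224\right) \left(268 + \left(-2 + 22\right)^{2}\right) = - 29 \left(268 + 20^{2}\right) = - 29 \left(268 + 400\right) = \left(-29\right) 668 = -19372$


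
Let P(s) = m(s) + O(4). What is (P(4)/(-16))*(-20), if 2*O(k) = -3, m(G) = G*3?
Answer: 105/8 ≈ 13.125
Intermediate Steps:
m(G) = 3*G
O(k) = -3/2 (O(k) = (½)*(-3) = -3/2)
P(s) = -3/2 + 3*s (P(s) = 3*s - 3/2 = -3/2 + 3*s)
(P(4)/(-16))*(-20) = ((-3/2 + 3*4)/(-16))*(-20) = ((-3/2 + 12)*(-1/16))*(-20) = ((21/2)*(-1/16))*(-20) = -21/32*(-20) = 105/8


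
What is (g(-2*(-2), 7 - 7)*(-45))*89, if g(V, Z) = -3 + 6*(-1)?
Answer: 36045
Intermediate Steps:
g(V, Z) = -9 (g(V, Z) = -3 - 6 = -9)
(g(-2*(-2), 7 - 7)*(-45))*89 = -9*(-45)*89 = 405*89 = 36045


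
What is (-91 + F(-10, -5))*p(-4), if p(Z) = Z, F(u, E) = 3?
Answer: 352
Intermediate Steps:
(-91 + F(-10, -5))*p(-4) = (-91 + 3)*(-4) = -88*(-4) = 352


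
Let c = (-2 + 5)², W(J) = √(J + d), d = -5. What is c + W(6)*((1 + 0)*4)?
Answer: 13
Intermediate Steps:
W(J) = √(-5 + J) (W(J) = √(J - 5) = √(-5 + J))
c = 9 (c = 3² = 9)
c + W(6)*((1 + 0)*4) = 9 + √(-5 + 6)*((1 + 0)*4) = 9 + √1*(1*4) = 9 + 1*4 = 9 + 4 = 13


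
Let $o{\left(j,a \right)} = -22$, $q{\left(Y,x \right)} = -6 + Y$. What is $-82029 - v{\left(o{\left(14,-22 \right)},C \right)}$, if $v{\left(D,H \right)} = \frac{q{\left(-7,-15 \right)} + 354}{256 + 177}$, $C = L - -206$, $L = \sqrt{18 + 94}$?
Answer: $- \frac{35518898}{433} \approx -82030.0$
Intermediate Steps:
$L = 4 \sqrt{7}$ ($L = \sqrt{112} = 4 \sqrt{7} \approx 10.583$)
$C = 206 + 4 \sqrt{7}$ ($C = 4 \sqrt{7} - -206 = 4 \sqrt{7} + 206 = 206 + 4 \sqrt{7} \approx 216.58$)
$v{\left(D,H \right)} = \frac{341}{433}$ ($v{\left(D,H \right)} = \frac{\left(-6 - 7\right) + 354}{256 + 177} = \frac{-13 + 354}{433} = 341 \cdot \frac{1}{433} = \frac{341}{433}$)
$-82029 - v{\left(o{\left(14,-22 \right)},C \right)} = -82029 - \frac{341}{433} = - \frac{35518898}{433}$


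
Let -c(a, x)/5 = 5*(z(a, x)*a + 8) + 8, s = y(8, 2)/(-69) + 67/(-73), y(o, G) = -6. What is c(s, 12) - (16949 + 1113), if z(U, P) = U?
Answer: -51642739007/2819041 ≈ -18319.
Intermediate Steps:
s = -1395/1679 (s = -6/(-69) + 67/(-73) = -6*(-1/69) + 67*(-1/73) = 2/23 - 67/73 = -1395/1679 ≈ -0.83085)
c(a, x) = -240 - 25*a**2 (c(a, x) = -5*(5*(a*a + 8) + 8) = -5*(5*(a**2 + 8) + 8) = -5*(5*(8 + a**2) + 8) = -5*((40 + 5*a**2) + 8) = -5*(48 + 5*a**2) = -240 - 25*a**2)
c(s, 12) - (16949 + 1113) = (-240 - 25*(-1395/1679)**2) - (16949 + 1113) = (-240 - 25*1946025/2819041) - 1*18062 = (-240 - 48650625/2819041) - 18062 = -725220465/2819041 - 18062 = -51642739007/2819041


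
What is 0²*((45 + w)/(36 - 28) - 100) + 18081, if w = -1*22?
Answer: 18081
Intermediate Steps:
w = -22
0²*((45 + w)/(36 - 28) - 100) + 18081 = 0²*((45 - 22)/(36 - 28) - 100) + 18081 = 0*(23/8 - 100) + 18081 = 0*(-777/8) + 18081 = 0 + 18081 = 18081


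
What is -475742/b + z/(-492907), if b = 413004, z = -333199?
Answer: -381433237/801466782 ≈ -0.47592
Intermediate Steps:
-475742/b + z/(-492907) = -475742/413004 - 333199/(-492907) = -475742*1/413004 - 333199*(-1/492907) = -1873/1626 + 333199/492907 = -381433237/801466782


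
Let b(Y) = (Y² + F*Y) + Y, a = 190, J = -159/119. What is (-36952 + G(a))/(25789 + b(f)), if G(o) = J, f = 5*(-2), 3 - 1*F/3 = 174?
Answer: -4397447/3690071 ≈ -1.1917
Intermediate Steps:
F = -513 (F = 9 - 3*174 = 9 - 522 = -513)
J = -159/119 (J = -159*1/119 = -159/119 ≈ -1.3361)
f = -10
b(Y) = Y² - 512*Y (b(Y) = (Y² - 513*Y) + Y = Y² - 512*Y)
G(o) = -159/119
(-36952 + G(a))/(25789 + b(f)) = (-36952 - 159/119)/(25789 - 10*(-512 - 10)) = -4397447/(119*(25789 - 10*(-522))) = -4397447/(119*(25789 + 5220)) = -4397447/119/31009 = -4397447/119*1/31009 = -4397447/3690071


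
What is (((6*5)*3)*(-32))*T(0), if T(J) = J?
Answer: 0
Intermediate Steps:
(((6*5)*3)*(-32))*T(0) = (((6*5)*3)*(-32))*0 = ((30*3)*(-32))*0 = (90*(-32))*0 = -2880*0 = 0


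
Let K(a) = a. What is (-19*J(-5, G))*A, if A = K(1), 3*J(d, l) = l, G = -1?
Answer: 19/3 ≈ 6.3333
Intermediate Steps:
J(d, l) = l/3
A = 1
(-19*J(-5, G))*A = -19*(-1)/3*1 = -19*(-⅓)*1 = (19/3)*1 = 19/3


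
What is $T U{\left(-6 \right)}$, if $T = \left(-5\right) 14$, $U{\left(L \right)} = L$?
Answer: $420$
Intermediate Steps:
$T = -70$
$T U{\left(-6 \right)} = \left(-70\right) \left(-6\right) = 420$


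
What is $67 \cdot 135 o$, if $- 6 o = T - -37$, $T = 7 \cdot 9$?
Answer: $-150750$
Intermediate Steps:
$T = 63$
$o = - \frac{50}{3}$ ($o = - \frac{63 - -37}{6} = - \frac{63 + 37}{6} = \left(- \frac{1}{6}\right) 100 = - \frac{50}{3} \approx -16.667$)
$67 \cdot 135 o = 67 \cdot 135 \left(- \frac{50}{3}\right) = 9045 \left(- \frac{50}{3}\right) = -150750$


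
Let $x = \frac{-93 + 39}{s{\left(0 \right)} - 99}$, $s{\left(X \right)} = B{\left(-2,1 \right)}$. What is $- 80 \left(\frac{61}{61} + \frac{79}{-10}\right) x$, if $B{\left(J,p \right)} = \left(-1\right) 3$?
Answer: $\frac{4968}{17} \approx 292.24$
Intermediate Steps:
$B{\left(J,p \right)} = -3$
$s{\left(X \right)} = -3$
$x = \frac{9}{17}$ ($x = \frac{-93 + 39}{-3 - 99} = - \frac{54}{-102} = \left(-54\right) \left(- \frac{1}{102}\right) = \frac{9}{17} \approx 0.52941$)
$- 80 \left(\frac{61}{61} + \frac{79}{-10}\right) x = - 80 \left(\frac{61}{61} + \frac{79}{-10}\right) \frac{9}{17} = - 80 \left(61 \cdot \frac{1}{61} + 79 \left(- \frac{1}{10}\right)\right) \frac{9}{17} = - 80 \left(1 - \frac{79}{10}\right) \frac{9}{17} = \left(-80\right) \left(- \frac{69}{10}\right) \frac{9}{17} = 552 \cdot \frac{9}{17} = \frac{4968}{17}$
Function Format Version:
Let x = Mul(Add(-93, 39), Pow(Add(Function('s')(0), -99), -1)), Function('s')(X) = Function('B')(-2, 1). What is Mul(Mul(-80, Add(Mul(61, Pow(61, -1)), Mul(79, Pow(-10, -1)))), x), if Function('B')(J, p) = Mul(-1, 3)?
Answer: Rational(4968, 17) ≈ 292.24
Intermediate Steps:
Function('B')(J, p) = -3
Function('s')(X) = -3
x = Rational(9, 17) (x = Mul(Add(-93, 39), Pow(Add(-3, -99), -1)) = Mul(-54, Pow(-102, -1)) = Mul(-54, Rational(-1, 102)) = Rational(9, 17) ≈ 0.52941)
Mul(Mul(-80, Add(Mul(61, Pow(61, -1)), Mul(79, Pow(-10, -1)))), x) = Mul(Mul(-80, Add(Mul(61, Pow(61, -1)), Mul(79, Pow(-10, -1)))), Rational(9, 17)) = Mul(Mul(-80, Add(Mul(61, Rational(1, 61)), Mul(79, Rational(-1, 10)))), Rational(9, 17)) = Mul(Mul(-80, Add(1, Rational(-79, 10))), Rational(9, 17)) = Mul(Mul(-80, Rational(-69, 10)), Rational(9, 17)) = Mul(552, Rational(9, 17)) = Rational(4968, 17)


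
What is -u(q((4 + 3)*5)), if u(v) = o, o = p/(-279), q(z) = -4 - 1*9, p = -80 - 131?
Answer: -211/279 ≈ -0.75627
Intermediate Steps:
p = -211
q(z) = -13 (q(z) = -4 - 9 = -13)
o = 211/279 (o = -211/(-279) = -211*(-1/279) = 211/279 ≈ 0.75627)
u(v) = 211/279
-u(q((4 + 3)*5)) = -1*211/279 = -211/279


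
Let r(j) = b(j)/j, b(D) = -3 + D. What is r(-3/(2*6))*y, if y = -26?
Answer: -338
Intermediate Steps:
r(j) = (-3 + j)/j
r(-3/(2*6))*y = ((-3 - 3/(2*6))/((-3/(2*6))))*(-26) = ((-3 - 3/12)/((-3/12)))*(-26) = ((-3 - 3*1/12)/((-3*1/12)))*(-26) = ((-3 - 1/4)/(-1/4))*(-26) = -4*(-13/4)*(-26) = 13*(-26) = -338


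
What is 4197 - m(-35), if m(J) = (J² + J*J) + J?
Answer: 1782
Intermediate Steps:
m(J) = J + 2*J² (m(J) = (J² + J²) + J = 2*J² + J = J + 2*J²)
4197 - m(-35) = 4197 - (-35)*(1 + 2*(-35)) = 4197 - (-35)*(1 - 70) = 4197 - (-35)*(-69) = 4197 - 1*2415 = 4197 - 2415 = 1782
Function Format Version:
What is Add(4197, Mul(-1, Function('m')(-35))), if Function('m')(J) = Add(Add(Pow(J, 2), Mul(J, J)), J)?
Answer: 1782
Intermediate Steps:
Function('m')(J) = Add(J, Mul(2, Pow(J, 2))) (Function('m')(J) = Add(Add(Pow(J, 2), Pow(J, 2)), J) = Add(Mul(2, Pow(J, 2)), J) = Add(J, Mul(2, Pow(J, 2))))
Add(4197, Mul(-1, Function('m')(-35))) = Add(4197, Mul(-1, Mul(-35, Add(1, Mul(2, -35))))) = Add(4197, Mul(-1, Mul(-35, Add(1, -70)))) = Add(4197, Mul(-1, Mul(-35, -69))) = Add(4197, Mul(-1, 2415)) = Add(4197, -2415) = 1782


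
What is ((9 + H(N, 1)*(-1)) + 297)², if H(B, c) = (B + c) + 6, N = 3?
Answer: 87616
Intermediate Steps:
H(B, c) = 6 + B + c
((9 + H(N, 1)*(-1)) + 297)² = ((9 + (6 + 3 + 1)*(-1)) + 297)² = ((9 + 10*(-1)) + 297)² = ((9 - 10) + 297)² = (-1 + 297)² = 296² = 87616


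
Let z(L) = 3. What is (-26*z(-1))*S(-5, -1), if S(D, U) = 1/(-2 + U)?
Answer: 26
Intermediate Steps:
(-26*z(-1))*S(-5, -1) = (-26*3)/(-2 - 1) = -78/(-3) = -78*(-1/3) = 26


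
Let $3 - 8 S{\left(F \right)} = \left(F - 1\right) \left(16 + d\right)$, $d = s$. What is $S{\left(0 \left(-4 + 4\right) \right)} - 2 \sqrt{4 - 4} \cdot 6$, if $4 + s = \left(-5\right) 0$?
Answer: $0$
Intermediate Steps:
$s = -4$ ($s = -4 - 0 = -4 + 0 = -4$)
$d = -4$
$S{\left(F \right)} = \frac{15}{8} - \frac{3 F}{2}$ ($S{\left(F \right)} = \frac{3}{8} - \frac{\left(F - 1\right) \left(16 - 4\right)}{8} = \frac{3}{8} - \frac{\left(-1 + F\right) 12}{8} = \frac{3}{8} - \frac{-12 + 12 F}{8} = \frac{3}{8} - \left(- \frac{3}{2} + \frac{3 F}{2}\right) = \frac{15}{8} - \frac{3 F}{2}$)
$S{\left(0 \left(-4 + 4\right) \right)} - 2 \sqrt{4 - 4} \cdot 6 = \left(\frac{15}{8} - \frac{3 \cdot 0 \left(-4 + 4\right)}{2}\right) - 2 \sqrt{4 - 4} \cdot 6 = \left(\frac{15}{8} - \frac{3 \cdot 0 \cdot 0}{2}\right) - 2 \sqrt{0} \cdot 6 = \left(\frac{15}{8} - 0\right) \left(-2\right) 0 \cdot 6 = \left(\frac{15}{8} + 0\right) 0 \cdot 6 = \frac{15}{8} \cdot 0 = 0$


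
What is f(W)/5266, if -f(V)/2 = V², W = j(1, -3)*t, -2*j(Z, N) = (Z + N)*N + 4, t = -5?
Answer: -625/2633 ≈ -0.23737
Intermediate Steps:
j(Z, N) = -2 - N*(N + Z)/2 (j(Z, N) = -((Z + N)*N + 4)/2 = -((N + Z)*N + 4)/2 = -(N*(N + Z) + 4)/2 = -(4 + N*(N + Z))/2 = -2 - N*(N + Z)/2)
W = 25 (W = (-2 - ½*(-3)² - ½*(-3)*1)*(-5) = (-2 - ½*9 + 3/2)*(-5) = (-2 - 9/2 + 3/2)*(-5) = -5*(-5) = 25)
f(V) = -2*V²
f(W)/5266 = -2*25²/5266 = -2*625*(1/5266) = -1250*1/5266 = -625/2633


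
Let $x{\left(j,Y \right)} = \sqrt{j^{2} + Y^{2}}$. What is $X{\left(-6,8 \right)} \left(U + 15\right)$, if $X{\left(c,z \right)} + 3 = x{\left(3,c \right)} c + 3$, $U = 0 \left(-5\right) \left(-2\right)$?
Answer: $- 270 \sqrt{5} \approx -603.74$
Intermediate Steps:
$U = 0$ ($U = 0 \left(-2\right) = 0$)
$x{\left(j,Y \right)} = \sqrt{Y^{2} + j^{2}}$
$X{\left(c,z \right)} = c \sqrt{9 + c^{2}}$ ($X{\left(c,z \right)} = -3 + \left(\sqrt{c^{2} + 3^{2}} c + 3\right) = -3 + \left(\sqrt{c^{2} + 9} c + 3\right) = -3 + \left(\sqrt{9 + c^{2}} c + 3\right) = -3 + \left(c \sqrt{9 + c^{2}} + 3\right) = -3 + \left(3 + c \sqrt{9 + c^{2}}\right) = c \sqrt{9 + c^{2}}$)
$X{\left(-6,8 \right)} \left(U + 15\right) = - 6 \sqrt{9 + \left(-6\right)^{2}} \left(0 + 15\right) = - 6 \sqrt{9 + 36} \cdot 15 = - 6 \sqrt{45} \cdot 15 = - 6 \cdot 3 \sqrt{5} \cdot 15 = - 18 \sqrt{5} \cdot 15 = - 270 \sqrt{5}$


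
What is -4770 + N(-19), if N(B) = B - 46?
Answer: -4835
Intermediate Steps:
N(B) = -46 + B
-4770 + N(-19) = -4770 + (-46 - 19) = -4770 - 65 = -4835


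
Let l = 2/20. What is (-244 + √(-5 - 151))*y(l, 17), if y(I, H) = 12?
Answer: -2928 + 24*I*√39 ≈ -2928.0 + 149.88*I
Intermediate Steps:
l = ⅒ (l = 2*(1/20) = ⅒ ≈ 0.10000)
(-244 + √(-5 - 151))*y(l, 17) = (-244 + √(-5 - 151))*12 = (-244 + √(-156))*12 = (-244 + 2*I*√39)*12 = -2928 + 24*I*√39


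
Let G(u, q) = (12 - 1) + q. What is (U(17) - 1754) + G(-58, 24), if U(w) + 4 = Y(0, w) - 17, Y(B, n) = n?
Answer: -1723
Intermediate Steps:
G(u, q) = 11 + q
U(w) = -21 + w (U(w) = -4 + (w - 17) = -4 + (-17 + w) = -21 + w)
(U(17) - 1754) + G(-58, 24) = ((-21 + 17) - 1754) + (11 + 24) = (-4 - 1754) + 35 = -1758 + 35 = -1723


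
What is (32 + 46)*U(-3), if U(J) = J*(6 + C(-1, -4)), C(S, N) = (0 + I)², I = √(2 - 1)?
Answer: -1638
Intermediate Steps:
I = 1 (I = √1 = 1)
C(S, N) = 1 (C(S, N) = (0 + 1)² = 1² = 1)
U(J) = 7*J (U(J) = J*(6 + 1) = J*7 = 7*J)
(32 + 46)*U(-3) = (32 + 46)*(7*(-3)) = 78*(-21) = -1638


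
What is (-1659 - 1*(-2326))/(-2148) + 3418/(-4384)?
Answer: -1283249/1177104 ≈ -1.0902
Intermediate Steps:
(-1659 - 1*(-2326))/(-2148) + 3418/(-4384) = (-1659 + 2326)*(-1/2148) + 3418*(-1/4384) = 667*(-1/2148) - 1709/2192 = -667/2148 - 1709/2192 = -1283249/1177104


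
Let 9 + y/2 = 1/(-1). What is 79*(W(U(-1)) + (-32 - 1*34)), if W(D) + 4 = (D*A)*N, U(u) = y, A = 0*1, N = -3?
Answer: -5530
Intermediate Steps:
A = 0
y = -20 (y = -18 + 2/(-1) = -18 + 2*(-1) = -18 - 2 = -20)
U(u) = -20
W(D) = -4 (W(D) = -4 + (D*0)*(-3) = -4 + 0*(-3) = -4 + 0 = -4)
79*(W(U(-1)) + (-32 - 1*34)) = 79*(-4 + (-32 - 1*34)) = 79*(-4 + (-32 - 34)) = 79*(-4 - 66) = 79*(-70) = -5530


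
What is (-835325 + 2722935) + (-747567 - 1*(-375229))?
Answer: 1515272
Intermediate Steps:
(-835325 + 2722935) + (-747567 - 1*(-375229)) = 1887610 + (-747567 + 375229) = 1887610 - 372338 = 1515272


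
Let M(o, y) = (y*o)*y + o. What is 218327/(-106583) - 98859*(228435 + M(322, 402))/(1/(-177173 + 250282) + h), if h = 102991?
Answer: -50643169303794825715/1009464219948 ≈ -5.0168e+7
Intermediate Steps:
M(o, y) = o + o*y² (M(o, y) = (o*y)*y + o = o*y² + o = o + o*y²)
218327/(-106583) - 98859*(228435 + M(322, 402))/(1/(-177173 + 250282) + h) = 218327/(-106583) - 98859*(228435 + 322*(1 + 402²))/(1/(-177173 + 250282) + 102991) = 218327*(-1/106583) - 98859*(228435 + 322*(1 + 161604))/(1/73109 + 102991) = -218327/106583 - 98859*(228435 + 322*161605)/(1/73109 + 102991) = -218327/106583 - 98859/(7529569020/(73109*(228435 + 52036810))) = -218327/106583 - 98859/((7529569020/73109)/52265245) = -218327/106583 - 98859/((7529569020/73109)*(1/52265245)) = -218327/106583 - 98859/1505913804/764211959341 = -218327/106583 - 98859*764211959341/1505913804 = -218327/106583 - 25183076696163973/501971268 = -50643169303794825715/1009464219948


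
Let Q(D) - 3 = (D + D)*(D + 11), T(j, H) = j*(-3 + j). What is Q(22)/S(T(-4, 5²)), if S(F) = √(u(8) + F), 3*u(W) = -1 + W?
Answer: 1455*√273/91 ≈ 264.18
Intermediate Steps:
Q(D) = 3 + 2*D*(11 + D) (Q(D) = 3 + (D + D)*(D + 11) = 3 + (2*D)*(11 + D) = 3 + 2*D*(11 + D))
u(W) = -⅓ + W/3 (u(W) = (-1 + W)/3 = -⅓ + W/3)
S(F) = √(7/3 + F) (S(F) = √((-⅓ + (⅓)*8) + F) = √((-⅓ + 8/3) + F) = √(7/3 + F))
Q(22)/S(T(-4, 5²)) = (3 + 2*22² + 22*22)/((√(21 + 9*(-4*(-3 - 4)))/3)) = (3 + 2*484 + 484)/((√(21 + 9*(-4*(-7)))/3)) = (3 + 968 + 484)/((√(21 + 9*28)/3)) = 1455/((√(21 + 252)/3)) = 1455/((√273/3)) = 1455*(√273/91) = 1455*√273/91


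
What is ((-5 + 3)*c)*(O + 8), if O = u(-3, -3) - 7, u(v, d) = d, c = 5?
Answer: 20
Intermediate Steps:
O = -10 (O = -3 - 7 = -10)
((-5 + 3)*c)*(O + 8) = ((-5 + 3)*5)*(-10 + 8) = -2*5*(-2) = -10*(-2) = 20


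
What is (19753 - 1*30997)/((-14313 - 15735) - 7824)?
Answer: 937/3156 ≈ 0.29690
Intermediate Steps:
(19753 - 1*30997)/((-14313 - 15735) - 7824) = (19753 - 30997)/(-30048 - 7824) = -11244/(-37872) = -11244*(-1/37872) = 937/3156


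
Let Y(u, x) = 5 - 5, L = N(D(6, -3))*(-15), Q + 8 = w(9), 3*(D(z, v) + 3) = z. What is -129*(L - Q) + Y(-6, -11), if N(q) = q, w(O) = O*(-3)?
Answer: -6450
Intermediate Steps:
w(O) = -3*O
D(z, v) = -3 + z/3
Q = -35 (Q = -8 - 3*9 = -8 - 27 = -35)
L = 15 (L = (-3 + (⅓)*6)*(-15) = (-3 + 2)*(-15) = -1*(-15) = 15)
Y(u, x) = 0
-129*(L - Q) + Y(-6, -11) = -129*(15 - 1*(-35)) + 0 = -129*(15 + 35) + 0 = -129*50 + 0 = -6450 + 0 = -6450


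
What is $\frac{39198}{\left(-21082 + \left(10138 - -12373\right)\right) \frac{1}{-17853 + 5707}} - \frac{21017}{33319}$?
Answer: $- \frac{15863169548945}{47612851} \approx -3.3317 \cdot 10^{5}$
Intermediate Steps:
$\frac{39198}{\left(-21082 + \left(10138 - -12373\right)\right) \frac{1}{-17853 + 5707}} - \frac{21017}{33319} = \frac{39198}{\left(-21082 + \left(10138 + 12373\right)\right) \frac{1}{-12146}} - \frac{21017}{33319} = \frac{39198}{\left(-21082 + 22511\right) \left(- \frac{1}{12146}\right)} - \frac{21017}{33319} = \frac{39198}{1429 \left(- \frac{1}{12146}\right)} - \frac{21017}{33319} = \frac{39198}{- \frac{1429}{12146}} - \frac{21017}{33319} = 39198 \left(- \frac{12146}{1429}\right) - \frac{21017}{33319} = - \frac{476098908}{1429} - \frac{21017}{33319} = - \frac{15863169548945}{47612851}$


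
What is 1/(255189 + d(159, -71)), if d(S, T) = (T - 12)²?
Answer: 1/262078 ≈ 3.8157e-6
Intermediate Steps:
d(S, T) = (-12 + T)²
1/(255189 + d(159, -71)) = 1/(255189 + (-12 - 71)²) = 1/(255189 + (-83)²) = 1/(255189 + 6889) = 1/262078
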